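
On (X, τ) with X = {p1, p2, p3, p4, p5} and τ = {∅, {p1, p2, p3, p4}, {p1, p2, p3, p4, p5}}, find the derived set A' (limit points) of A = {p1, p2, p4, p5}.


A' = {p1, p2, p3, p4, p5}

For each x ∈ X, list the open sets U ∈ τ with x ∈ U, then check whether U ∩ (A ∖ {x}) ≠ ∅ for every such U.
  x = p1: opens ∋ x are {p1, p2, p3, p4}, {p1, p2, p3, p4, p5}; each meets A ∖ {p1}, so x IS a limit point.
  x = p2: opens ∋ x are {p1, p2, p3, p4}, {p1, p2, p3, p4, p5}; each meets A ∖ {p2}, so x IS a limit point.
  x = p3: opens ∋ x are {p1, p2, p3, p4}, {p1, p2, p3, p4, p5}; each meets A ∖ {p3}, so x IS a limit point.
  x = p4: opens ∋ x are {p1, p2, p3, p4}, {p1, p2, p3, p4, p5}; each meets A ∖ {p4}, so x IS a limit point.
  x = p5: opens ∋ x are {p1, p2, p3, p4, p5}; each meets A ∖ {p5}, so x IS a limit point.
Collecting: A' = {p1, p2, p3, p4, p5}.


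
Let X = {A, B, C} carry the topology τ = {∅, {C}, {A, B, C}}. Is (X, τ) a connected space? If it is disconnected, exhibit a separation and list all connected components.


(X, τ) is connected.

Find clopen sets (U ∈ τ with X ∖ U ∈ τ):
  U = ∅, X ∖ U = {A, B, C} — both open, so U is clopen.
  U = {A, B, C}, X ∖ U = ∅ — both open, so U is clopen.
Only trivial clopens (∅ and X) exist, so (X, τ) is connected.
Compute connected components by grouping points that agree on all clopens:
  component: {A, B, C}


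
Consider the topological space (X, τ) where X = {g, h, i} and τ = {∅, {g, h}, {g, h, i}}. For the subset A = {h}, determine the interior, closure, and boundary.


int(A) = ∅, cl(A) = {g, h, i}, ∂A = {g, h, i}.

Closed sets in (X, τ) are complements of opens:
  closed(X, τ) = {∅, {i}, {g, h, i}}.
int(A) = ⋃ {U ∈ τ : U ⊆ A}. Opens contained in A: ∅.
Taking the union of these: int(A) = ∅.
cl(A) = ⋂ {C closed : A ⊆ C}. Closed sets containing A: {g, h, i}.
Intersecting these: cl(A) = {g, h, i}.
∂A = cl(A) ∖ int(A) = {g, h, i} ∖ ∅ = {g, h, i}.


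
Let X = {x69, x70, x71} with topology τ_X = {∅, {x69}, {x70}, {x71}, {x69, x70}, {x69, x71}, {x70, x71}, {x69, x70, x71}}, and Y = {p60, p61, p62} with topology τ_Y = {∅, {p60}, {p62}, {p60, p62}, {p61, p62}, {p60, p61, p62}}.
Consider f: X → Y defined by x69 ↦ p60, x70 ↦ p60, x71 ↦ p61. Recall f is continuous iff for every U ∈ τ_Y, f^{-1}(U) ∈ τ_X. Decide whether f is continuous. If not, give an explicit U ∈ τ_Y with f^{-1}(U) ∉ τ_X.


f IS continuous.

Compute f^{-1}(U) for each U ∈ τ_Y:
  U = ∅: f^{-1}(U) = ∅ ∈ τ_X ✓.
  U = {p60}: f^{-1}(U) = {x69, x70} ∈ τ_X ✓.
  U = {p62}: f^{-1}(U) = ∅ ∈ τ_X ✓.
  U = {p60, p62}: f^{-1}(U) = {x69, x70} ∈ τ_X ✓.
  U = {p61, p62}: f^{-1}(U) = {x71} ∈ τ_X ✓.
  U = {p60, p61, p62}: f^{-1}(U) = {x69, x70, x71} ∈ τ_X ✓.
Every preimage lies in τ_X, so f IS continuous.


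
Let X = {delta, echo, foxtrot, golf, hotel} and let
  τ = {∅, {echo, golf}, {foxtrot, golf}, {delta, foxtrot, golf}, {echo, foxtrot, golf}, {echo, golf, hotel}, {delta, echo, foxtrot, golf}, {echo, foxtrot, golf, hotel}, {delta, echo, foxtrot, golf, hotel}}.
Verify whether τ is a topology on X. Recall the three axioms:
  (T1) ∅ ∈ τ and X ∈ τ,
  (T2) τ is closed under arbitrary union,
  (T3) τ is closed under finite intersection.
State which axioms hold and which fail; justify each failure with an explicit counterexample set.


τ is NOT a topology on X.

Axiom (T1): ∅ ∈ τ? Yes; X ∈ τ? Yes.
Axiom (T2/T3): check pairwise unions and intersections of members of τ.
Counterexample for (T3): {echo, golf} ∩ {foxtrot, golf} = {golf} ∉ τ. Therefore τ is NOT a topology.


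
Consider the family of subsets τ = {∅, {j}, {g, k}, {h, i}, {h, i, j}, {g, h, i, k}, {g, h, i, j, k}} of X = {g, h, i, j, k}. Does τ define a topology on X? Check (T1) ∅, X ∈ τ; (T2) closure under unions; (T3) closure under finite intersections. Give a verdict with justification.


τ is NOT a topology on X.

Axiom (T1): ∅ ∈ τ? Yes; X ∈ τ? Yes.
Axiom (T2/T3): check pairwise unions and intersections of members of τ.
Counterexample for (T2): {j} ∪ {g, k} = {g, j, k} ∉ τ. Therefore τ is NOT a topology.


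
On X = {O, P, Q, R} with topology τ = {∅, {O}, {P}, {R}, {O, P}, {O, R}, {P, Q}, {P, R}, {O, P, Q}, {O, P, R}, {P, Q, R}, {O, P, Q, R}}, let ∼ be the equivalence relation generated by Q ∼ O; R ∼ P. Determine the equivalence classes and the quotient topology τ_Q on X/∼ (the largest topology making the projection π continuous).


X/∼ = {[O=Q], [P=R]}; |τ_Q| = 3.

Equivalence classes: [O=Q], [P=R].
Quotient map π: X → X/∼ sends O ↦ [O=Q], P ↦ [P=R], Q ↦ [O=Q], R ↦ [P=R].
For each subset V ⊆ X/∼, compute π^{-1}(V) ⊆ X and check whether π^{-1}(V) ∈ τ. V is open in τ_Q iff π^{-1}(V) ∈ τ.
  V = {}: π^{-1}(V) = ∅ ∈ τ ✓.
  V = {[O=Q]}: π^{-1}(V) = {O, Q} ∉ τ ✗.
  V = {[P=R]}: π^{-1}(V) = {P, R} ∈ τ ✓.
  V = {[O=Q], [P=R]}: π^{-1}(V) = {O, P, Q, R} ∈ τ ✓.
Open sets in the quotient: τ_Q = {{}, {[P=R]}, {[O=Q], [P=R]}} (3 elements).


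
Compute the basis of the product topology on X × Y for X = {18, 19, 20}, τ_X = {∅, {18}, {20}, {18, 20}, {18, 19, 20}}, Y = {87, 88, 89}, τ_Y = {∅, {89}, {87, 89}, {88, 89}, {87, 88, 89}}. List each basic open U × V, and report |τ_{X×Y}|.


Basis B = {∅ × ∅, {18} × {89}, {20} × {89}, {18} × {87, 89}, {18} × {88, 89}, {18, 20} × {89}, {20} × {87, 89}, {20} × {88, 89}, {18} × {87, 88, 89}, {18, 19, 20} × {89}, {20} × {87, 88, 89}, {18, 20} × {87, 89}, {18, 20} × {88, 89}, {18, 20} × {87, 88, 89}, {18, 19, 20} × {87, 89}, {18, 19, 20} × {88, 89}, {18, 19, 20} × {87, 88, 89}}; |τ_{X×Y}| = 50.

Enumerate products U × V with U ∈ τ_X, V ∈ τ_Y (deduplicated):
  ∅ × ∅ = {} (∅)
  {18} × {89} = {(18,89)}
  {20} × {89} = {(20,89)}
  {18} × {87, 89} = {(18,87), (18,89)}
  {18} × {88, 89} = {(18,88), (18,89)}
  {18, 20} × {89} = {(18,89), (20,89)}
  {20} × {87, 89} = {(20,87), (20,89)}
  {20} × {88, 89} = {(20,88), (20,89)}
  {18} × {87, 88, 89} = {(18,87), (18,88), (18,89)}
  {18, 19, 20} × {89} = {(18,89), (19,89), (20,89)}
  {20} × {87, 88, 89} = {(20,87), (20,88), (20,89)}
  {18, 20} × {87, 89} = {(18,87), (18,89), (20,87), (20,89)}
  {18, 20} × {88, 89} = {(18,88), (18,89), (20,88), (20,89)}
  {18, 20} × {87, 88, 89} = {(18,87), (18,88), (18,89), (20,87), (20,88), (20,89)}
  {18, 19, 20} × {87, 89} = {(18,87), (18,89), (19,87), (19,89), (20,87), (20,89)}
  {18, 19, 20} × {88, 89} = {(18,88), (18,89), (19,88), (19,89), (20,88), (20,89)}
  {18, 19, 20} × {87, 88, 89} = {(18,87), (18,88), (18,89), (19,87), (19,88), (19,89), (20,87), (20,88), (20,89)}
These 17 distinct sets form the basis B.
Close under arbitrary unions to get τ_{X×Y}; counting gives |τ_{X×Y}| = 50.


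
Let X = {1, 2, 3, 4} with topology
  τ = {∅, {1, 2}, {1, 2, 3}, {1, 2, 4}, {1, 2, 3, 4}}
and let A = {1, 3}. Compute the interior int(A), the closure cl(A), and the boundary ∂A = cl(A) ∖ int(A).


int(A) = ∅, cl(A) = {1, 2, 3, 4}, ∂A = {1, 2, 3, 4}.

Closed sets in (X, τ) are complements of opens:
  closed(X, τ) = {∅, {3}, {4}, {3, 4}, {1, 2, 3, 4}}.
int(A) = ⋃ {U ∈ τ : U ⊆ A}. Opens contained in A: ∅.
Taking the union of these: int(A) = ∅.
cl(A) = ⋂ {C closed : A ⊆ C}. Closed sets containing A: {1, 2, 3, 4}.
Intersecting these: cl(A) = {1, 2, 3, 4}.
∂A = cl(A) ∖ int(A) = {1, 2, 3, 4} ∖ ∅ = {1, 2, 3, 4}.


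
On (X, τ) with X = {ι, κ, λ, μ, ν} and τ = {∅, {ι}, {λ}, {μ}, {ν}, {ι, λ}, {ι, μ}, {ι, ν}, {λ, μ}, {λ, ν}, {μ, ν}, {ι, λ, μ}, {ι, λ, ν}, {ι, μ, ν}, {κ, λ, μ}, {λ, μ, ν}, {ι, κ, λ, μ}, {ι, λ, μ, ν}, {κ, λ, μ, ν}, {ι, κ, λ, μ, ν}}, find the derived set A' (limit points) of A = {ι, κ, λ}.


A' = {κ}

For each x ∈ X, list the open sets U ∈ τ with x ∈ U, then check whether U ∩ (A ∖ {x}) ≠ ∅ for every such U.
  x = ι: open {ι} ∋ x has {ι} ∩ (A ∖ {ι}) = ∅, so x is NOT a limit point.
  x = κ: opens ∋ x are {κ, λ, μ}, {ι, κ, λ, μ}, {κ, λ, μ, ν}, {ι, κ, λ, μ, ν}; each meets A ∖ {κ}, so x IS a limit point.
  x = λ: open {λ} ∋ x has {λ} ∩ (A ∖ {λ}) = ∅, so x is NOT a limit point.
  x = μ: open {μ} ∋ x has {μ} ∩ (A ∖ {μ}) = ∅, so x is NOT a limit point.
  x = ν: open {ν} ∋ x has {ν} ∩ (A ∖ {ν}) = ∅, so x is NOT a limit point.
Collecting: A' = {κ}.


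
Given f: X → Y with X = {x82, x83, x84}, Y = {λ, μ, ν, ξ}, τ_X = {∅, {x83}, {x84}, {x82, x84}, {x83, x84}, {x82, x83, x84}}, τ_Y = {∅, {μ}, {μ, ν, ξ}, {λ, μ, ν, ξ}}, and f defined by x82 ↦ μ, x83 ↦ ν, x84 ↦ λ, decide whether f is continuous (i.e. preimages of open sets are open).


f is NOT continuous.

Compute f^{-1}(U) for each U ∈ τ_Y:
  U = ∅: f^{-1}(U) = ∅ ∈ τ_X ✓.
  U = {μ}: f^{-1}(U) = {x82} ∉ τ_X ✗.
  U = {μ, ν, ξ}: f^{-1}(U) = {x82, x83} ∉ τ_X ✗.
  U = {λ, μ, ν, ξ}: f^{-1}(U) = {x82, x83, x84} ∈ τ_X ✓.
Found U = {μ} with f^{-1}(U) = {x82} not in τ_X. Therefore f is NOT continuous.


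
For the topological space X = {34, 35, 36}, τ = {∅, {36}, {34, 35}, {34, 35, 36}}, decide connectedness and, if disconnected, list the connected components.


(X, τ) is disconnected; components = [{36}, {34, 35}].

Find clopen sets (U ∈ τ with X ∖ U ∈ τ):
  U = ∅, X ∖ U = {34, 35, 36} — both open, so U is clopen.
  U = {36}, X ∖ U = {34, 35} — both open, so U is clopen.
  U = {34, 35}, X ∖ U = {36} — both open, so U is clopen.
  U = {34, 35, 36}, X ∖ U = ∅ — both open, so U is clopen.
Nontrivial clopen(s) exist: e.g. {34, 35}. So (X, τ) is disconnected.
Compute connected components by grouping points that agree on all clopens:
  component: {36}
  component: {34, 35}


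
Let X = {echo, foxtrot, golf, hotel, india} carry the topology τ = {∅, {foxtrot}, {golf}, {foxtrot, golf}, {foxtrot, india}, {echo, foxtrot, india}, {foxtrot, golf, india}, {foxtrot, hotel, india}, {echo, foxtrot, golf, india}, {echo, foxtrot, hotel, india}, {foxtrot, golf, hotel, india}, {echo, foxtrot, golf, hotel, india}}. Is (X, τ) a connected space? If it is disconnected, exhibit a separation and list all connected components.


(X, τ) is disconnected; components = [{golf}, {echo, foxtrot, hotel, india}].

Find clopen sets (U ∈ τ with X ∖ U ∈ τ):
  U = ∅, X ∖ U = {echo, foxtrot, golf, hotel, india} — both open, so U is clopen.
  U = {golf}, X ∖ U = {echo, foxtrot, hotel, india} — both open, so U is clopen.
  U = {echo, foxtrot, hotel, india}, X ∖ U = {golf} — both open, so U is clopen.
  U = {echo, foxtrot, golf, hotel, india}, X ∖ U = ∅ — both open, so U is clopen.
Nontrivial clopen(s) exist: e.g. {golf}. So (X, τ) is disconnected.
Compute connected components by grouping points that agree on all clopens:
  component: {golf}
  component: {echo, foxtrot, hotel, india}


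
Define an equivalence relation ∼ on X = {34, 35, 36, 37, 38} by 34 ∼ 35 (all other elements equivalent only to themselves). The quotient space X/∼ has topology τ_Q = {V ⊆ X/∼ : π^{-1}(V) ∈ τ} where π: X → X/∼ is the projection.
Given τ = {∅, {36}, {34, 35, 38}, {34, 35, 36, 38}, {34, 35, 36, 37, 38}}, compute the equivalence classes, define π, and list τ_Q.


X/∼ = {[34=35], [36], [37], [38]}; |τ_Q| = 5.

Equivalence classes: [34=35], [36], [37], [38].
Quotient map π: X → X/∼ sends 34 ↦ [34=35], 35 ↦ [34=35], 36 ↦ [36], 37 ↦ [37], 38 ↦ [38].
For each subset V ⊆ X/∼, compute π^{-1}(V) ⊆ X and check whether π^{-1}(V) ∈ τ. V is open in τ_Q iff π^{-1}(V) ∈ τ.
  V = {}: π^{-1}(V) = ∅ ∈ τ ✓.
  V = {[34=35]}: π^{-1}(V) = {34, 35} ∉ τ ✗.
  V = {[36]}: π^{-1}(V) = {36} ∈ τ ✓.
  V = {[34=35], [36]}: π^{-1}(V) = {34, 35, 36} ∉ τ ✗.
  V = {[37]}: π^{-1}(V) = {37} ∉ τ ✗.
  V = {[34=35], [37]}: π^{-1}(V) = {34, 35, 37} ∉ τ ✗.
  V = {[36], [37]}: π^{-1}(V) = {36, 37} ∉ τ ✗.
  V = {[34=35], [36], [37]}: π^{-1}(V) = {34, 35, 36, 37} ∉ τ ✗.
  V = {[38]}: π^{-1}(V) = {38} ∉ τ ✗.
  V = {[34=35], [38]}: π^{-1}(V) = {34, 35, 38} ∈ τ ✓.
  V = {[36], [38]}: π^{-1}(V) = {36, 38} ∉ τ ✗.
  V = {[34=35], [36], [38]}: π^{-1}(V) = {34, 35, 36, 38} ∈ τ ✓.
  V = {[37], [38]}: π^{-1}(V) = {37, 38} ∉ τ ✗.
  V = {[34=35], [37], [38]}: π^{-1}(V) = {34, 35, 37, 38} ∉ τ ✗.
  V = {[36], [37], [38]}: π^{-1}(V) = {36, 37, 38} ∉ τ ✗.
  V = {[34=35], [36], [37], [38]}: π^{-1}(V) = {34, 35, 36, 37, 38} ∈ τ ✓.
Open sets in the quotient: τ_Q = {{}, {[36]}, {[34=35], [38]}, {[34=35], [36], [38]}, {[34=35], [36], [37], [38]}} (5 elements).


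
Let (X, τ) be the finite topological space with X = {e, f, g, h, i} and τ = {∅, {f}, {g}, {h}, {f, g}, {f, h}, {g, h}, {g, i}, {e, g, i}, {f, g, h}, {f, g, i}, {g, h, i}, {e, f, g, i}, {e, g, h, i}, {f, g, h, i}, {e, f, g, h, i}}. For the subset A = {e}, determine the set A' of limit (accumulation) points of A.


A' = ∅

For each x ∈ X, list the open sets U ∈ τ with x ∈ U, then check whether U ∩ (A ∖ {x}) ≠ ∅ for every such U.
  x = e: open {e, g, i} ∋ x has {e, g, i} ∩ (A ∖ {e}) = ∅, so x is NOT a limit point.
  x = f: open {f} ∋ x has {f} ∩ (A ∖ {f}) = ∅, so x is NOT a limit point.
  x = g: open {g} ∋ x has {g} ∩ (A ∖ {g}) = ∅, so x is NOT a limit point.
  x = h: open {h} ∋ x has {h} ∩ (A ∖ {h}) = ∅, so x is NOT a limit point.
  x = i: open {g, i} ∋ x has {g, i} ∩ (A ∖ {i}) = ∅, so x is NOT a limit point.
Collecting: A' = ∅.


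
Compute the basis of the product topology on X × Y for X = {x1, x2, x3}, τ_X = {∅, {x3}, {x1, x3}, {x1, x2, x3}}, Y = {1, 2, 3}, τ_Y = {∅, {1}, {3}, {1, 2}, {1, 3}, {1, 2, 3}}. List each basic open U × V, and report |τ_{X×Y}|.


Basis B = {∅ × ∅, {x3} × {1}, {x3} × {3}, {x1, x3} × {1}, {x1, x3} × {3}, {x3} × {1, 2}, {x3} × {1, 3}, {x1, x2, x3} × {1}, {x1, x2, x3} × {3}, {x3} × {1, 2, 3}, {x1, x3} × {1, 2}, {x1, x3} × {1, 3}, {x1, x3} × {1, 2, 3}, {x1, x2, x3} × {1, 2}, {x1, x2, x3} × {1, 3}, {x1, x2, x3} × {1, 2, 3}}; |τ_{X×Y}| = 40.

Enumerate products U × V with U ∈ τ_X, V ∈ τ_Y (deduplicated):
  ∅ × ∅ = {} (∅)
  {x3} × {1} = {(x3,1)}
  {x3} × {3} = {(x3,3)}
  {x1, x3} × {1} = {(x1,1), (x3,1)}
  {x1, x3} × {3} = {(x1,3), (x3,3)}
  {x3} × {1, 2} = {(x3,1), (x3,2)}
  {x3} × {1, 3} = {(x3,1), (x3,3)}
  {x1, x2, x3} × {1} = {(x1,1), (x2,1), (x3,1)}
  {x1, x2, x3} × {3} = {(x1,3), (x2,3), (x3,3)}
  {x3} × {1, 2, 3} = {(x3,1), (x3,2), (x3,3)}
  {x1, x3} × {1, 2} = {(x1,1), (x1,2), (x3,1), (x3,2)}
  {x1, x3} × {1, 3} = {(x1,1), (x1,3), (x3,1), (x3,3)}
  {x1, x3} × {1, 2, 3} = {(x1,1), (x1,2), (x1,3), (x3,1), (x3,2), (x3,3)}
  {x1, x2, x3} × {1, 2} = {(x1,1), (x1,2), (x2,1), (x2,2), (x3,1), (x3,2)}
  {x1, x2, x3} × {1, 3} = {(x1,1), (x1,3), (x2,1), (x2,3), (x3,1), (x3,3)}
  {x1, x2, x3} × {1, 2, 3} = {(x1,1), (x1,2), (x1,3), (x2,1), (x2,2), (x2,3), (x3,1), (x3,2), (x3,3)}
These 16 distinct sets form the basis B.
Close under arbitrary unions to get τ_{X×Y}; counting gives |τ_{X×Y}| = 40.


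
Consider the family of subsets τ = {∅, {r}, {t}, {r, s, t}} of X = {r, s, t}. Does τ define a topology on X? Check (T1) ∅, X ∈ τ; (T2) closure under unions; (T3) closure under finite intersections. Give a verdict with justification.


τ is NOT a topology on X.

Axiom (T1): ∅ ∈ τ? Yes; X ∈ τ? Yes.
Axiom (T2/T3): check pairwise unions and intersections of members of τ.
Counterexample for (T2): {r} ∪ {t} = {r, t} ∉ τ. Therefore τ is NOT a topology.


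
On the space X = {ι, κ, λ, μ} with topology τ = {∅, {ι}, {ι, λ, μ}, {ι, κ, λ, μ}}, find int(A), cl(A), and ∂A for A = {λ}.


int(A) = ∅, cl(A) = {κ, λ, μ}, ∂A = {κ, λ, μ}.

Closed sets in (X, τ) are complements of opens:
  closed(X, τ) = {∅, {κ}, {κ, λ, μ}, {ι, κ, λ, μ}}.
int(A) = ⋃ {U ∈ τ : U ⊆ A}. Opens contained in A: ∅.
Taking the union of these: int(A) = ∅.
cl(A) = ⋂ {C closed : A ⊆ C}. Closed sets containing A: {κ, λ, μ}, {ι, κ, λ, μ}.
Intersecting these: cl(A) = {κ, λ, μ}.
∂A = cl(A) ∖ int(A) = {κ, λ, μ} ∖ ∅ = {κ, λ, μ}.


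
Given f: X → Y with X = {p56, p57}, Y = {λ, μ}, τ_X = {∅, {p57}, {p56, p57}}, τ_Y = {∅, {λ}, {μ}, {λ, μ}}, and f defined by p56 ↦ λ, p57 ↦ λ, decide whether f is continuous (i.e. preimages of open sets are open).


f IS continuous.

Compute f^{-1}(U) for each U ∈ τ_Y:
  U = ∅: f^{-1}(U) = ∅ ∈ τ_X ✓.
  U = {λ}: f^{-1}(U) = {p56, p57} ∈ τ_X ✓.
  U = {μ}: f^{-1}(U) = ∅ ∈ τ_X ✓.
  U = {λ, μ}: f^{-1}(U) = {p56, p57} ∈ τ_X ✓.
Every preimage lies in τ_X, so f IS continuous.


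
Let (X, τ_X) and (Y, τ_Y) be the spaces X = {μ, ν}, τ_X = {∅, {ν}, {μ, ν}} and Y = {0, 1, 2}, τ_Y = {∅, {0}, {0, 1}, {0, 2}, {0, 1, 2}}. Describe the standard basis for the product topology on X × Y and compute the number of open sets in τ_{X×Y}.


Basis B = {∅ × ∅, {ν} × {0}, {μ, ν} × {0}, {ν} × {0, 1}, {ν} × {0, 2}, {ν} × {0, 1, 2}, {μ, ν} × {0, 1}, {μ, ν} × {0, 2}, {μ, ν} × {0, 1, 2}}; |τ_{X×Y}| = 14.

Enumerate products U × V with U ∈ τ_X, V ∈ τ_Y (deduplicated):
  ∅ × ∅ = {} (∅)
  {ν} × {0} = {(ν,0)}
  {μ, ν} × {0} = {(μ,0), (ν,0)}
  {ν} × {0, 1} = {(ν,0), (ν,1)}
  {ν} × {0, 2} = {(ν,0), (ν,2)}
  {ν} × {0, 1, 2} = {(ν,0), (ν,1), (ν,2)}
  {μ, ν} × {0, 1} = {(μ,0), (μ,1), (ν,0), (ν,1)}
  {μ, ν} × {0, 2} = {(μ,0), (μ,2), (ν,0), (ν,2)}
  {μ, ν} × {0, 1, 2} = {(μ,0), (μ,1), (μ,2), (ν,0), (ν,1), (ν,2)}
These 9 distinct sets form the basis B.
Close under arbitrary unions to get τ_{X×Y}; counting gives |τ_{X×Y}| = 14.


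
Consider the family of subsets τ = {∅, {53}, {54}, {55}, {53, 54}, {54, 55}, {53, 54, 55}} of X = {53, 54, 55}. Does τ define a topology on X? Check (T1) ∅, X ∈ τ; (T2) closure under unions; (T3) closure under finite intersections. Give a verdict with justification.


τ is NOT a topology on X.

Axiom (T1): ∅ ∈ τ? Yes; X ∈ τ? Yes.
Axiom (T2/T3): check pairwise unions and intersections of members of τ.
Counterexample for (T2): {53} ∪ {55} = {53, 55} ∉ τ. Therefore τ is NOT a topology.


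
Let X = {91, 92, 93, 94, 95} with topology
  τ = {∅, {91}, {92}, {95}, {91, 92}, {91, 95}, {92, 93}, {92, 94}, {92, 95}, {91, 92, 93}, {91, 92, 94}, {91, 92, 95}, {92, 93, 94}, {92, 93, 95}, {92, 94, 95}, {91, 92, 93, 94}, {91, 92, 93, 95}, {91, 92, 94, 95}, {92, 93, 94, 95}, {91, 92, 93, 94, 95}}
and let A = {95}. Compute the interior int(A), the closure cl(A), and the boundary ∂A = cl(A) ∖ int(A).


int(A) = {95}, cl(A) = {95}, ∂A = ∅.

Closed sets in (X, τ) are complements of opens:
  closed(X, τ) = {∅, {91}, {93}, {94}, {95}, {91, 93}, {91, 94}, {91, 95}, {93, 94}, {93, 95}, {94, 95}, {91, 93, 94}, {91, 93, 95}, {91, 94, 95}, {92, 93, 94}, {93, 94, 95}, {91, 92, 93, 94}, {91, 93, 94, 95}, {92, 93, 94, 95}, {91, 92, 93, 94, 95}}.
int(A) = ⋃ {U ∈ τ : U ⊆ A}. Opens contained in A: ∅, {95}.
Taking the union of these: int(A) = {95}.
cl(A) = ⋂ {C closed : A ⊆ C}. Closed sets containing A: {95}, {91, 95}, {93, 95}, {94, 95}, {91, 93, 95}, {91, 94, 95}, {93, 94, 95}, {91, 93, 94, 95}, {92, 93, 94, 95}, {91, 92, 93, 94, 95}.
Intersecting these: cl(A) = {95}.
∂A = cl(A) ∖ int(A) = {95} ∖ {95} = ∅.


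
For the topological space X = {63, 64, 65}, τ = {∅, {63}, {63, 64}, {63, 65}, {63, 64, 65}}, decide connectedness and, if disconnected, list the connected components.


(X, τ) is connected.

Find clopen sets (U ∈ τ with X ∖ U ∈ τ):
  U = ∅, X ∖ U = {63, 64, 65} — both open, so U is clopen.
  U = {63, 64, 65}, X ∖ U = ∅ — both open, so U is clopen.
Only trivial clopens (∅ and X) exist, so (X, τ) is connected.
Compute connected components by grouping points that agree on all clopens:
  component: {63, 64, 65}


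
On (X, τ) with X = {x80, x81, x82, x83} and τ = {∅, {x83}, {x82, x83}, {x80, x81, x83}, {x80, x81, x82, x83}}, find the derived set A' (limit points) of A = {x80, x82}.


A' = {x81}

For each x ∈ X, list the open sets U ∈ τ with x ∈ U, then check whether U ∩ (A ∖ {x}) ≠ ∅ for every such U.
  x = x80: open {x80, x81, x83} ∋ x has {x80, x81, x83} ∩ (A ∖ {x80}) = ∅, so x is NOT a limit point.
  x = x81: opens ∋ x are {x80, x81, x83}, {x80, x81, x82, x83}; each meets A ∖ {x81}, so x IS a limit point.
  x = x82: open {x82, x83} ∋ x has {x82, x83} ∩ (A ∖ {x82}) = ∅, so x is NOT a limit point.
  x = x83: open {x83} ∋ x has {x83} ∩ (A ∖ {x83}) = ∅, so x is NOT a limit point.
Collecting: A' = {x81}.


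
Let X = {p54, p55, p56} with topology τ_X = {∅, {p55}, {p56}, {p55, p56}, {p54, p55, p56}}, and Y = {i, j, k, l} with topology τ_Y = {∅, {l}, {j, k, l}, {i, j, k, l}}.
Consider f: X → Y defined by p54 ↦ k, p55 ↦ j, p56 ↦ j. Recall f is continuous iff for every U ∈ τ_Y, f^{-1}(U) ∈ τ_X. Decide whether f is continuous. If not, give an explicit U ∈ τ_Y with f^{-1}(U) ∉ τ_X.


f IS continuous.

Compute f^{-1}(U) for each U ∈ τ_Y:
  U = ∅: f^{-1}(U) = ∅ ∈ τ_X ✓.
  U = {l}: f^{-1}(U) = ∅ ∈ τ_X ✓.
  U = {j, k, l}: f^{-1}(U) = {p54, p55, p56} ∈ τ_X ✓.
  U = {i, j, k, l}: f^{-1}(U) = {p54, p55, p56} ∈ τ_X ✓.
Every preimage lies in τ_X, so f IS continuous.


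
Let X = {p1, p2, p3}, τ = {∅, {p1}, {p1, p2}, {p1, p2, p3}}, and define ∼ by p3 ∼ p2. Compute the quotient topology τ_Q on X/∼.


X/∼ = {[p1], [p2=p3]}; |τ_Q| = 3.

Equivalence classes: [p1], [p2=p3].
Quotient map π: X → X/∼ sends p1 ↦ [p1], p2 ↦ [p2=p3], p3 ↦ [p2=p3].
For each subset V ⊆ X/∼, compute π^{-1}(V) ⊆ X and check whether π^{-1}(V) ∈ τ. V is open in τ_Q iff π^{-1}(V) ∈ τ.
  V = {}: π^{-1}(V) = ∅ ∈ τ ✓.
  V = {[p1]}: π^{-1}(V) = {p1} ∈ τ ✓.
  V = {[p2=p3]}: π^{-1}(V) = {p2, p3} ∉ τ ✗.
  V = {[p1], [p2=p3]}: π^{-1}(V) = {p1, p2, p3} ∈ τ ✓.
Open sets in the quotient: τ_Q = {{}, {[p1]}, {[p1], [p2=p3]}} (3 elements).


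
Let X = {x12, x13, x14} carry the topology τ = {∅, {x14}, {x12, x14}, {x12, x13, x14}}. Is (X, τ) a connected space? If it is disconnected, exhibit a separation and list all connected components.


(X, τ) is connected.

Find clopen sets (U ∈ τ with X ∖ U ∈ τ):
  U = ∅, X ∖ U = {x12, x13, x14} — both open, so U is clopen.
  U = {x12, x13, x14}, X ∖ U = ∅ — both open, so U is clopen.
Only trivial clopens (∅ and X) exist, so (X, τ) is connected.
Compute connected components by grouping points that agree on all clopens:
  component: {x12, x13, x14}


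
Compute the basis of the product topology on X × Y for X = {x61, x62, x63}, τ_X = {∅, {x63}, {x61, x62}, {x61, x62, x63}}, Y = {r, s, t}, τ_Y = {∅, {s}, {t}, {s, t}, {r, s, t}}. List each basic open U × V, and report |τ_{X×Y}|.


Basis B = {∅ × ∅, {x63} × {s}, {x63} × {t}, {x61, x62} × {s}, {x61, x62} × {t}, {x63} × {s, t}, {x61, x62, x63} × {s}, {x61, x62, x63} × {t}, {x63} × {r, s, t}, {x61, x62} × {s, t}, {x61, x62} × {r, s, t}, {x61, x62, x63} × {s, t}, {x61, x62, x63} × {r, s, t}}; |τ_{X×Y}| = 25.

Enumerate products U × V with U ∈ τ_X, V ∈ τ_Y (deduplicated):
  ∅ × ∅ = {} (∅)
  {x63} × {s} = {(x63,s)}
  {x63} × {t} = {(x63,t)}
  {x61, x62} × {s} = {(x61,s), (x62,s)}
  {x61, x62} × {t} = {(x61,t), (x62,t)}
  {x63} × {s, t} = {(x63,s), (x63,t)}
  {x61, x62, x63} × {s} = {(x61,s), (x62,s), (x63,s)}
  {x61, x62, x63} × {t} = {(x61,t), (x62,t), (x63,t)}
  {x63} × {r, s, t} = {(x63,r), (x63,s), (x63,t)}
  {x61, x62} × {s, t} = {(x61,s), (x61,t), (x62,s), (x62,t)}
  {x61, x62} × {r, s, t} = {(x61,r), (x61,s), (x61,t), (x62,r), (x62,s), (x62,t)}
  {x61, x62, x63} × {s, t} = {(x61,s), (x61,t), (x62,s), (x62,t), (x63,s), (x63,t)}
  {x61, x62, x63} × {r, s, t} = {(x61,r), (x61,s), (x61,t), (x62,r), (x62,s), (x62,t), (x63,r), (x63,s), (x63,t)}
These 13 distinct sets form the basis B.
Close under arbitrary unions to get τ_{X×Y}; counting gives |τ_{X×Y}| = 25.


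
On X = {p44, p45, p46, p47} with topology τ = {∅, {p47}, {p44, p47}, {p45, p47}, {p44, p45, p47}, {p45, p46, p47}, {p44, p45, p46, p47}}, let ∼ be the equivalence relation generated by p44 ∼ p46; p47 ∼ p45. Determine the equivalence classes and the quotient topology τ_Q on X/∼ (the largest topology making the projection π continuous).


X/∼ = {[p44=p46], [p45=p47]}; |τ_Q| = 3.

Equivalence classes: [p44=p46], [p45=p47].
Quotient map π: X → X/∼ sends p44 ↦ [p44=p46], p45 ↦ [p45=p47], p46 ↦ [p44=p46], p47 ↦ [p45=p47].
For each subset V ⊆ X/∼, compute π^{-1}(V) ⊆ X and check whether π^{-1}(V) ∈ τ. V is open in τ_Q iff π^{-1}(V) ∈ τ.
  V = {}: π^{-1}(V) = ∅ ∈ τ ✓.
  V = {[p44=p46]}: π^{-1}(V) = {p44, p46} ∉ τ ✗.
  V = {[p45=p47]}: π^{-1}(V) = {p45, p47} ∈ τ ✓.
  V = {[p44=p46], [p45=p47]}: π^{-1}(V) = {p44, p45, p46, p47} ∈ τ ✓.
Open sets in the quotient: τ_Q = {{}, {[p45=p47]}, {[p44=p46], [p45=p47]}} (3 elements).


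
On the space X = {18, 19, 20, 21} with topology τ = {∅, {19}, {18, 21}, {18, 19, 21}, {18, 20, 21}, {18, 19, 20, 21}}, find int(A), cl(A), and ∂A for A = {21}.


int(A) = ∅, cl(A) = {18, 20, 21}, ∂A = {18, 20, 21}.

Closed sets in (X, τ) are complements of opens:
  closed(X, τ) = {∅, {19}, {20}, {19, 20}, {18, 20, 21}, {18, 19, 20, 21}}.
int(A) = ⋃ {U ∈ τ : U ⊆ A}. Opens contained in A: ∅.
Taking the union of these: int(A) = ∅.
cl(A) = ⋂ {C closed : A ⊆ C}. Closed sets containing A: {18, 20, 21}, {18, 19, 20, 21}.
Intersecting these: cl(A) = {18, 20, 21}.
∂A = cl(A) ∖ int(A) = {18, 20, 21} ∖ ∅ = {18, 20, 21}.


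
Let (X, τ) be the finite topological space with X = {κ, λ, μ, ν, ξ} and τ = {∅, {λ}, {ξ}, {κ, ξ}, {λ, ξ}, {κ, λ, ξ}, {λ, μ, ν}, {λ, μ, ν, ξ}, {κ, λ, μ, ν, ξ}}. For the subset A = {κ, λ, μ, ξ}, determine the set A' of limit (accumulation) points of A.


A' = {κ, μ, ν}

For each x ∈ X, list the open sets U ∈ τ with x ∈ U, then check whether U ∩ (A ∖ {x}) ≠ ∅ for every such U.
  x = κ: opens ∋ x are {κ, ξ}, {κ, λ, ξ}, {κ, λ, μ, ν, ξ}; each meets A ∖ {κ}, so x IS a limit point.
  x = λ: open {λ} ∋ x has {λ} ∩ (A ∖ {λ}) = ∅, so x is NOT a limit point.
  x = μ: opens ∋ x are {λ, μ, ν}, {λ, μ, ν, ξ}, {κ, λ, μ, ν, ξ}; each meets A ∖ {μ}, so x IS a limit point.
  x = ν: opens ∋ x are {λ, μ, ν}, {λ, μ, ν, ξ}, {κ, λ, μ, ν, ξ}; each meets A ∖ {ν}, so x IS a limit point.
  x = ξ: open {ξ} ∋ x has {ξ} ∩ (A ∖ {ξ}) = ∅, so x is NOT a limit point.
Collecting: A' = {κ, μ, ν}.


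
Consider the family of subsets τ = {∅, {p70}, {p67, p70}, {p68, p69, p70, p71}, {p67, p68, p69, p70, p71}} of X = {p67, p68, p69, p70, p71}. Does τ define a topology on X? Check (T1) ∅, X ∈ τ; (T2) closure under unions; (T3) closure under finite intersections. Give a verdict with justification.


τ IS a topology on X.

Axiom (T1): ∅ ∈ τ? Yes; X ∈ τ? Yes.
Axiom (T2/T3): check pairwise unions and intersections of members of τ.
All pairwise intersections and unions checked — each lies in τ. Therefore τ satisfies (T1), (T2), (T3): it IS a topology on X.


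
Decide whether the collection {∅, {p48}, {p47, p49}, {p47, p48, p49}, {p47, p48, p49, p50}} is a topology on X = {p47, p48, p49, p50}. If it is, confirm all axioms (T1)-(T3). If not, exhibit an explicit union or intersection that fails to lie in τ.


τ IS a topology on X.

Axiom (T1): ∅ ∈ τ? Yes; X ∈ τ? Yes.
Axiom (T2/T3): check pairwise unions and intersections of members of τ.
All pairwise intersections and unions checked — each lies in τ. Therefore τ satisfies (T1), (T2), (T3): it IS a topology on X.


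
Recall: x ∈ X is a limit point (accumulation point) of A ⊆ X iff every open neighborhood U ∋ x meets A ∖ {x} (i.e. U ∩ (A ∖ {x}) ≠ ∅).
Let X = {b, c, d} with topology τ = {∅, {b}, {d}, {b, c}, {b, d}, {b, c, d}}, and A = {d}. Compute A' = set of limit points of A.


A' = ∅

For each x ∈ X, list the open sets U ∈ τ with x ∈ U, then check whether U ∩ (A ∖ {x}) ≠ ∅ for every such U.
  x = b: open {b} ∋ x has {b} ∩ (A ∖ {b}) = ∅, so x is NOT a limit point.
  x = c: open {b, c} ∋ x has {b, c} ∩ (A ∖ {c}) = ∅, so x is NOT a limit point.
  x = d: open {d} ∋ x has {d} ∩ (A ∖ {d}) = ∅, so x is NOT a limit point.
Collecting: A' = ∅.


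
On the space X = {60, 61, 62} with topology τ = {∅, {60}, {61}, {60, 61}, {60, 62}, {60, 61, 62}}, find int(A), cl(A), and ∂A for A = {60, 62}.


int(A) = {60, 62}, cl(A) = {60, 62}, ∂A = ∅.

Closed sets in (X, τ) are complements of opens:
  closed(X, τ) = {∅, {61}, {62}, {60, 62}, {61, 62}, {60, 61, 62}}.
int(A) = ⋃ {U ∈ τ : U ⊆ A}. Opens contained in A: ∅, {60}, {60, 62}.
Taking the union of these: int(A) = {60, 62}.
cl(A) = ⋂ {C closed : A ⊆ C}. Closed sets containing A: {60, 62}, {60, 61, 62}.
Intersecting these: cl(A) = {60, 62}.
∂A = cl(A) ∖ int(A) = {60, 62} ∖ {60, 62} = ∅.


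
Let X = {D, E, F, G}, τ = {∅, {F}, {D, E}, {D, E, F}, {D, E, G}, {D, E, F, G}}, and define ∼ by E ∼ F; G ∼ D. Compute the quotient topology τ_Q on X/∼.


X/∼ = {[D=G], [E=F]}; |τ_Q| = 2.

Equivalence classes: [D=G], [E=F].
Quotient map π: X → X/∼ sends D ↦ [D=G], E ↦ [E=F], F ↦ [E=F], G ↦ [D=G].
For each subset V ⊆ X/∼, compute π^{-1}(V) ⊆ X and check whether π^{-1}(V) ∈ τ. V is open in τ_Q iff π^{-1}(V) ∈ τ.
  V = {}: π^{-1}(V) = ∅ ∈ τ ✓.
  V = {[D=G]}: π^{-1}(V) = {D, G} ∉ τ ✗.
  V = {[E=F]}: π^{-1}(V) = {E, F} ∉ τ ✗.
  V = {[D=G], [E=F]}: π^{-1}(V) = {D, E, F, G} ∈ τ ✓.
Open sets in the quotient: τ_Q = {{}, {[D=G], [E=F]}} (2 elements).


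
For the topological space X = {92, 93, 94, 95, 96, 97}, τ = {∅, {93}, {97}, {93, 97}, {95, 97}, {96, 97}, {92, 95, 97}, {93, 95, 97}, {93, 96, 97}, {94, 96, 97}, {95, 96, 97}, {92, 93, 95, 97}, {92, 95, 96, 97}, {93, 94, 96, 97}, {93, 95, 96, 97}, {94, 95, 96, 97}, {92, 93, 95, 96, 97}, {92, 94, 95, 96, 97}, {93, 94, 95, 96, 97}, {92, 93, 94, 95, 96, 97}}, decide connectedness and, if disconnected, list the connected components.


(X, τ) is disconnected; components = [{93}, {92, 94, 95, 96, 97}].

Find clopen sets (U ∈ τ with X ∖ U ∈ τ):
  U = ∅, X ∖ U = {92, 93, 94, 95, 96, 97} — both open, so U is clopen.
  U = {93}, X ∖ U = {92, 94, 95, 96, 97} — both open, so U is clopen.
  U = {92, 94, 95, 96, 97}, X ∖ U = {93} — both open, so U is clopen.
  U = {92, 93, 94, 95, 96, 97}, X ∖ U = ∅ — both open, so U is clopen.
Nontrivial clopen(s) exist: e.g. {92, 94, 95, 96, 97}. So (X, τ) is disconnected.
Compute connected components by grouping points that agree on all clopens:
  component: {93}
  component: {92, 94, 95, 96, 97}


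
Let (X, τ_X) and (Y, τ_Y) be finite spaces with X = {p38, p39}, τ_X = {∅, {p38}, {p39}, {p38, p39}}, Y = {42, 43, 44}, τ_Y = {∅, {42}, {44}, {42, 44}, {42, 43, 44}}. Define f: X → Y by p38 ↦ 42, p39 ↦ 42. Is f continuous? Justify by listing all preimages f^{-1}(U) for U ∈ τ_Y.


f IS continuous.

Compute f^{-1}(U) for each U ∈ τ_Y:
  U = ∅: f^{-1}(U) = ∅ ∈ τ_X ✓.
  U = {42}: f^{-1}(U) = {p38, p39} ∈ τ_X ✓.
  U = {44}: f^{-1}(U) = ∅ ∈ τ_X ✓.
  U = {42, 44}: f^{-1}(U) = {p38, p39} ∈ τ_X ✓.
  U = {42, 43, 44}: f^{-1}(U) = {p38, p39} ∈ τ_X ✓.
Every preimage lies in τ_X, so f IS continuous.


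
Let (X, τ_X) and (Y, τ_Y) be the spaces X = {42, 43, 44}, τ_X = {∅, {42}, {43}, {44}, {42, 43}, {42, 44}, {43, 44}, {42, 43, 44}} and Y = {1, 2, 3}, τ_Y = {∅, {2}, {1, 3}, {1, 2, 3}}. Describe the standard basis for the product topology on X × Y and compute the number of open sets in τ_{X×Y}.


Basis B = {∅ × ∅, {42} × {2}, {43} × {2}, {44} × {2}, {42} × {1, 3}, {42, 43} × {2}, {42, 44} × {2}, {43} × {1, 3}, {43, 44} × {2}, {44} × {1, 3}, {42} × {1, 2, 3}, {42, 43, 44} × {2}, {43} × {1, 2, 3}, {44} × {1, 2, 3}, {42, 43} × {1, 3}, {42, 44} × {1, 3}, {43, 44} × {1, 3}, {42, 43} × {1, 2, 3}, {42, 44} × {1, 2, 3}, {42, 43, 44} × {1, 3}, {43, 44} × {1, 2, 3}, {42, 43, 44} × {1, 2, 3}}; |τ_{X×Y}| = 64.

Enumerate products U × V with U ∈ τ_X, V ∈ τ_Y (deduplicated):
  ∅ × ∅ = {} (∅)
  {42} × {2} = {(42,2)}
  {43} × {2} = {(43,2)}
  {44} × {2} = {(44,2)}
  {42} × {1, 3} = {(42,1), (42,3)}
  {42, 43} × {2} = {(42,2), (43,2)}
  {42, 44} × {2} = {(42,2), (44,2)}
  {43} × {1, 3} = {(43,1), (43,3)}
  {43, 44} × {2} = {(43,2), (44,2)}
  {44} × {1, 3} = {(44,1), (44,3)}
  {42} × {1, 2, 3} = {(42,1), (42,2), (42,3)}
  {42, 43, 44} × {2} = {(42,2), (43,2), (44,2)}
  {43} × {1, 2, 3} = {(43,1), (43,2), (43,3)}
  {44} × {1, 2, 3} = {(44,1), (44,2), (44,3)}
  {42, 43} × {1, 3} = {(42,1), (42,3), (43,1), (43,3)}
  {42, 44} × {1, 3} = {(42,1), (42,3), (44,1), (44,3)}
  {43, 44} × {1, 3} = {(43,1), (43,3), (44,1), (44,3)}
  {42, 43} × {1, 2, 3} = {(42,1), (42,2), (42,3), (43,1), (43,2), (43,3)}
  {42, 44} × {1, 2, 3} = {(42,1), (42,2), (42,3), (44,1), (44,2), (44,3)}
  {42, 43, 44} × {1, 3} = {(42,1), (42,3), (43,1), (43,3), (44,1), (44,3)}
  {43, 44} × {1, 2, 3} = {(43,1), (43,2), (43,3), (44,1), (44,2), (44,3)}
  {42, 43, 44} × {1, 2, 3} = {(42,1), (42,2), (42,3), (43,1), (43,2), (43,3), (44,1), (44,2), (44,3)}
These 22 distinct sets form the basis B.
Close under arbitrary unions to get τ_{X×Y}; counting gives |τ_{X×Y}| = 64.


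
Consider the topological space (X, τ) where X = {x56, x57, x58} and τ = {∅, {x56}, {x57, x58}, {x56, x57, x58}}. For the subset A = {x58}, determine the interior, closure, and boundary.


int(A) = ∅, cl(A) = {x57, x58}, ∂A = {x57, x58}.

Closed sets in (X, τ) are complements of opens:
  closed(X, τ) = {∅, {x56}, {x57, x58}, {x56, x57, x58}}.
int(A) = ⋃ {U ∈ τ : U ⊆ A}. Opens contained in A: ∅.
Taking the union of these: int(A) = ∅.
cl(A) = ⋂ {C closed : A ⊆ C}. Closed sets containing A: {x57, x58}, {x56, x57, x58}.
Intersecting these: cl(A) = {x57, x58}.
∂A = cl(A) ∖ int(A) = {x57, x58} ∖ ∅ = {x57, x58}.


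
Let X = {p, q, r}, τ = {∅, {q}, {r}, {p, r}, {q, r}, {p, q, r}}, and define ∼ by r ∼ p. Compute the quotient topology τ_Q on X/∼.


X/∼ = {[p=r], [q]}; |τ_Q| = 4.

Equivalence classes: [p=r], [q].
Quotient map π: X → X/∼ sends p ↦ [p=r], q ↦ [q], r ↦ [p=r].
For each subset V ⊆ X/∼, compute π^{-1}(V) ⊆ X and check whether π^{-1}(V) ∈ τ. V is open in τ_Q iff π^{-1}(V) ∈ τ.
  V = {}: π^{-1}(V) = ∅ ∈ τ ✓.
  V = {[p=r]}: π^{-1}(V) = {p, r} ∈ τ ✓.
  V = {[q]}: π^{-1}(V) = {q} ∈ τ ✓.
  V = {[p=r], [q]}: π^{-1}(V) = {p, q, r} ∈ τ ✓.
Open sets in the quotient: τ_Q = {{}, {[p=r]}, {[q]}, {[p=r], [q]}} (4 elements).


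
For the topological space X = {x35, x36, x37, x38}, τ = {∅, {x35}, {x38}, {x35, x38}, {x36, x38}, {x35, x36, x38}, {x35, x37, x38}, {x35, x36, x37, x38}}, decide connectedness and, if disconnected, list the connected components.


(X, τ) is connected.

Find clopen sets (U ∈ τ with X ∖ U ∈ τ):
  U = ∅, X ∖ U = {x35, x36, x37, x38} — both open, so U is clopen.
  U = {x35, x36, x37, x38}, X ∖ U = ∅ — both open, so U is clopen.
Only trivial clopens (∅ and X) exist, so (X, τ) is connected.
Compute connected components by grouping points that agree on all clopens:
  component: {x35, x36, x37, x38}


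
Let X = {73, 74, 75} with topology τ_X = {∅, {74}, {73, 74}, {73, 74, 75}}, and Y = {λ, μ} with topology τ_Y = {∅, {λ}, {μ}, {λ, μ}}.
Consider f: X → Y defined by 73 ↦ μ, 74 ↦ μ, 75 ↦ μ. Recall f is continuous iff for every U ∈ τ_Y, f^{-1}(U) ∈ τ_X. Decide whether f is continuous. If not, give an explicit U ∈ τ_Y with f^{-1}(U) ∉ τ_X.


f IS continuous.

Compute f^{-1}(U) for each U ∈ τ_Y:
  U = ∅: f^{-1}(U) = ∅ ∈ τ_X ✓.
  U = {λ}: f^{-1}(U) = ∅ ∈ τ_X ✓.
  U = {μ}: f^{-1}(U) = {73, 74, 75} ∈ τ_X ✓.
  U = {λ, μ}: f^{-1}(U) = {73, 74, 75} ∈ τ_X ✓.
Every preimage lies in τ_X, so f IS continuous.


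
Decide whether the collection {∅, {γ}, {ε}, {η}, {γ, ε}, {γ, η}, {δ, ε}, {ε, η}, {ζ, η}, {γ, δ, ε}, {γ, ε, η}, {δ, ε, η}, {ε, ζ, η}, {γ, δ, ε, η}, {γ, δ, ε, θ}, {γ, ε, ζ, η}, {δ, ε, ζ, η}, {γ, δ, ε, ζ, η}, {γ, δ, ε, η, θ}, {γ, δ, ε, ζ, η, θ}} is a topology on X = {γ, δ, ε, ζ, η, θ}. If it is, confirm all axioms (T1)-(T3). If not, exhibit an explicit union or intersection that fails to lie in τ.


τ is NOT a topology on X.

Axiom (T1): ∅ ∈ τ? Yes; X ∈ τ? Yes.
Axiom (T2/T3): check pairwise unions and intersections of members of τ.
Counterexample for (T2): {γ} ∪ {ζ, η} = {γ, ζ, η} ∉ τ. Therefore τ is NOT a topology.


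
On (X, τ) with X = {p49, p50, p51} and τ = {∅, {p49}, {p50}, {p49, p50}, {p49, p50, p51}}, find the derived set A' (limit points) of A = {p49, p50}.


A' = {p51}

For each x ∈ X, list the open sets U ∈ τ with x ∈ U, then check whether U ∩ (A ∖ {x}) ≠ ∅ for every such U.
  x = p49: open {p49} ∋ x has {p49} ∩ (A ∖ {p49}) = ∅, so x is NOT a limit point.
  x = p50: open {p50} ∋ x has {p50} ∩ (A ∖ {p50}) = ∅, so x is NOT a limit point.
  x = p51: opens ∋ x are {p49, p50, p51}; each meets A ∖ {p51}, so x IS a limit point.
Collecting: A' = {p51}.


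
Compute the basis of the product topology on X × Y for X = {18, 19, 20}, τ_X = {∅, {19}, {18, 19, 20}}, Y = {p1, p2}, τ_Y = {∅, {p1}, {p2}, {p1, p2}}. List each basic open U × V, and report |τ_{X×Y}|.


Basis B = {∅ × ∅, {19} × {p1}, {19} × {p2}, {19} × {p1, p2}, {18, 19, 20} × {p1}, {18, 19, 20} × {p2}, {18, 19, 20} × {p1, p2}}; |τ_{X×Y}| = 9.

Enumerate products U × V with U ∈ τ_X, V ∈ τ_Y (deduplicated):
  ∅ × ∅ = {} (∅)
  {19} × {p1} = {(19,p1)}
  {19} × {p2} = {(19,p2)}
  {19} × {p1, p2} = {(19,p1), (19,p2)}
  {18, 19, 20} × {p1} = {(18,p1), (19,p1), (20,p1)}
  {18, 19, 20} × {p2} = {(18,p2), (19,p2), (20,p2)}
  {18, 19, 20} × {p1, p2} = {(18,p1), (18,p2), (19,p1), (19,p2), (20,p1), (20,p2)}
These 7 distinct sets form the basis B.
Close under arbitrary unions to get τ_{X×Y}; counting gives |τ_{X×Y}| = 9.


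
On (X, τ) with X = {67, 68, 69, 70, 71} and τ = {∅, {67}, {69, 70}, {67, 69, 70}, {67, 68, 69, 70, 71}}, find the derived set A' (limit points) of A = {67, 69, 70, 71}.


A' = {68, 69, 70, 71}

For each x ∈ X, list the open sets U ∈ τ with x ∈ U, then check whether U ∩ (A ∖ {x}) ≠ ∅ for every such U.
  x = 67: open {67} ∋ x has {67} ∩ (A ∖ {67}) = ∅, so x is NOT a limit point.
  x = 68: opens ∋ x are {67, 68, 69, 70, 71}; each meets A ∖ {68}, so x IS a limit point.
  x = 69: opens ∋ x are {69, 70}, {67, 69, 70}, {67, 68, 69, 70, 71}; each meets A ∖ {69}, so x IS a limit point.
  x = 70: opens ∋ x are {69, 70}, {67, 69, 70}, {67, 68, 69, 70, 71}; each meets A ∖ {70}, so x IS a limit point.
  x = 71: opens ∋ x are {67, 68, 69, 70, 71}; each meets A ∖ {71}, so x IS a limit point.
Collecting: A' = {68, 69, 70, 71}.


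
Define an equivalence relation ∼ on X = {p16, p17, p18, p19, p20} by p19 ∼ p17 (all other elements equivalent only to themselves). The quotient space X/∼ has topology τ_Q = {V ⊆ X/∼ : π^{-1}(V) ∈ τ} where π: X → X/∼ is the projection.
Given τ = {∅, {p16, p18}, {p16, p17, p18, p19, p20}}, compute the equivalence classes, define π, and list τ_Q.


X/∼ = {[p16], [p17=p19], [p18], [p20]}; |τ_Q| = 3.

Equivalence classes: [p16], [p17=p19], [p18], [p20].
Quotient map π: X → X/∼ sends p16 ↦ [p16], p17 ↦ [p17=p19], p18 ↦ [p18], p19 ↦ [p17=p19], p20 ↦ [p20].
For each subset V ⊆ X/∼, compute π^{-1}(V) ⊆ X and check whether π^{-1}(V) ∈ τ. V is open in τ_Q iff π^{-1}(V) ∈ τ.
  V = {}: π^{-1}(V) = ∅ ∈ τ ✓.
  V = {[p16]}: π^{-1}(V) = {p16} ∉ τ ✗.
  V = {[p17=p19]}: π^{-1}(V) = {p17, p19} ∉ τ ✗.
  V = {[p16], [p17=p19]}: π^{-1}(V) = {p16, p17, p19} ∉ τ ✗.
  V = {[p18]}: π^{-1}(V) = {p18} ∉ τ ✗.
  V = {[p16], [p18]}: π^{-1}(V) = {p16, p18} ∈ τ ✓.
  V = {[p17=p19], [p18]}: π^{-1}(V) = {p17, p18, p19} ∉ τ ✗.
  V = {[p16], [p17=p19], [p18]}: π^{-1}(V) = {p16, p17, p18, p19} ∉ τ ✗.
  V = {[p20]}: π^{-1}(V) = {p20} ∉ τ ✗.
  V = {[p16], [p20]}: π^{-1}(V) = {p16, p20} ∉ τ ✗.
  V = {[p17=p19], [p20]}: π^{-1}(V) = {p17, p19, p20} ∉ τ ✗.
  V = {[p16], [p17=p19], [p20]}: π^{-1}(V) = {p16, p17, p19, p20} ∉ τ ✗.
  V = {[p18], [p20]}: π^{-1}(V) = {p18, p20} ∉ τ ✗.
  V = {[p16], [p18], [p20]}: π^{-1}(V) = {p16, p18, p20} ∉ τ ✗.
  V = {[p17=p19], [p18], [p20]}: π^{-1}(V) = {p17, p18, p19, p20} ∉ τ ✗.
  V = {[p16], [p17=p19], [p18], [p20]}: π^{-1}(V) = {p16, p17, p18, p19, p20} ∈ τ ✓.
Open sets in the quotient: τ_Q = {{}, {[p16], [p18]}, {[p16], [p17=p19], [p18], [p20]}} (3 elements).
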